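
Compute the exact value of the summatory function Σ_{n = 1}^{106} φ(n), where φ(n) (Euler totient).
Σ_{n ≤ 106} φ(n) = 3426

Compute φ(n) for each 1 ≤ n ≤ 106: φ(1) = 1, φ(2) = 1, φ(3) = 2, φ(4) = 2, φ(5) = 4, φ(6) = 2, φ(7) = 6, φ(8) = 4, φ(9) = 6, φ(10) = 4, φ(11) = 10, φ(12) = 4, φ(13) = 12, φ(14) = 6, φ(15) = 8, φ(16) = 8, φ(17) = 16, φ(18) = 6, φ(19) = 18, φ(20) = 8, φ(21) = 12, φ(22) = 10, φ(23) = 22, φ(24) = 8, φ(25) = 20, φ(26) = 12, φ(27) = 18, φ(28) = 12, φ(29) = 28, φ(30) = 8, φ(31) = 30, φ(32) = 16, φ(33) = 20, φ(34) = 16, φ(35) = 24, φ(36) = 12, φ(37) = 36, φ(38) = 18, φ(39) = 24, φ(40) = 16, φ(41) = 40, φ(42) = 12, φ(43) = 42, φ(44) = 20, φ(45) = 24, φ(46) = 22, φ(47) = 46, φ(48) = 16, φ(49) = 42, φ(50) = 20, φ(51) = 32, φ(52) = 24, φ(53) = 52, φ(54) = 18, φ(55) = 40, φ(56) = 24, φ(57) = 36, φ(58) = 28, φ(59) = 58, φ(60) = 16, φ(61) = 60, φ(62) = 30, φ(63) = 36, φ(64) = 32, φ(65) = 48, φ(66) = 20, φ(67) = 66, φ(68) = 32, φ(69) = 44, φ(70) = 24, φ(71) = 70, φ(72) = 24, φ(73) = 72, φ(74) = 36, φ(75) = 40, φ(76) = 36, φ(77) = 60, φ(78) = 24, φ(79) = 78, φ(80) = 32, φ(81) = 54, φ(82) = 40, φ(83) = 82, φ(84) = 24, φ(85) = 64, φ(86) = 42, φ(87) = 56, φ(88) = 40, φ(89) = 88, φ(90) = 24, φ(91) = 72, φ(92) = 44, φ(93) = 60, φ(94) = 46, φ(95) = 72, φ(96) = 32, φ(97) = 96, φ(98) = 42, φ(99) = 60, φ(100) = 40, φ(101) = 100, φ(102) = 32, φ(103) = 102, φ(104) = 48, φ(105) = 48, φ(106) = 52. Summing all 106 values: 3426. (Average order: Σ_{n ≤ x} φ(n) ~ (3/π²) x². For x = 106, (3/π²)·106² ≈ 3415.33.)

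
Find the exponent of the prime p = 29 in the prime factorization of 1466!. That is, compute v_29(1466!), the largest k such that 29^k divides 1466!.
v_29(1466!) = 51

Legendre's formula: v_p(n!) = Σ_{k ≥ 1} ⌊n / p^k⌋. For p = 29, n = 1466, the terms are:
  ⌊1466/29^1⌋ = ⌊1466/29⌋ = 50
  ⌊1466/29^2⌋ = ⌊1466/841⌋ = 1
(the next term ⌊1466/29^3⌋ = 0, terminating the sum). Summing: v_29(1466!) = 50 + 1 = 51.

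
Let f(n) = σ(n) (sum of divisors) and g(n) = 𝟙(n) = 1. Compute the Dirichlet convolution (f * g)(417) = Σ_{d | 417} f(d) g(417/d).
(σ * 𝟙)(417) = 705

Divisors of 417: [1, 3, 139, 417]. For each d | 417:
  d = 1: σ(1) · 𝟙(417/1) = 1 · 1 = 1
  d = 3: σ(3) · 𝟙(417/3) = 4 · 1 = 4
  d = 139: σ(139) · 𝟙(417/139) = 140 · 1 = 140
  d = 417: σ(417) · 𝟙(417/417) = 560 · 1 = 560
Summing: (σ * 𝟙)(417) = 1 + 4 + 140 + 560 = 705.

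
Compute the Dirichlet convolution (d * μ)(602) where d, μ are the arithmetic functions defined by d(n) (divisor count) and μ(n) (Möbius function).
(d * μ)(602) = 1

Divisors of 602: [1, 2, 7, 14, 43, 86, 301, 602]. For each d | 602:
  d = 1: d(1) · μ(602/1) = 1 · -1 = -1
  d = 2: d(2) · μ(602/2) = 2 · 1 = 2
  d = 7: d(7) · μ(602/7) = 2 · 1 = 2
  d = 14: d(14) · μ(602/14) = 4 · -1 = -4
  d = 43: d(43) · μ(602/43) = 2 · 1 = 2
  d = 86: d(86) · μ(602/86) = 4 · -1 = -4
  d = 301: d(301) · μ(602/301) = 4 · -1 = -4
  d = 602: d(602) · μ(602/602) = 8 · 1 = 8
Summing: (d * μ)(602) = -1 + 2 + 2 + -4 + 2 + -4 + -4 + 8 = 1.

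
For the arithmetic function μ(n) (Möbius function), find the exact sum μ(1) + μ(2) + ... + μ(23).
Σ_{n ≤ 23} μ(n) = -2

Compute μ(n) for each 1 ≤ n ≤ 23: μ(1) = 1, μ(2) = -1, μ(3) = -1, μ(4) = 0, μ(5) = -1, μ(6) = 1, μ(7) = -1, μ(8) = 0, μ(9) = 0, μ(10) = 1, μ(11) = -1, μ(12) = 0, μ(13) = -1, μ(14) = 1, μ(15) = 1, μ(16) = 0, μ(17) = -1, μ(18) = 0, μ(19) = -1, μ(20) = 0, μ(21) = 1, μ(22) = 1, μ(23) = -1. Summing all 23 values: -2. (Mertens function M(x) = Σ_{n ≤ x} μ(n); on average M(x) should be small (PNT ⟺ M(x) = o(x)).)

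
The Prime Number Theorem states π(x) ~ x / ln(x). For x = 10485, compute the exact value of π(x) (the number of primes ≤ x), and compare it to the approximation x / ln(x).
π(10485) = 1282;  x/ln(x) ≈ 1132.57;  relative error ≈ 11.66%.

Directly count primes up to 10485: π(10485) = 1282. The PNT approximation gives 10485/ln(10485) ≈ 10485/9.25770 ≈ 1132.57. Relative error (π(x) − x/ln(x)) / π(x) ≈ 11.66%; the approximation is known to undercount slightly (Li(x) is a better estimate).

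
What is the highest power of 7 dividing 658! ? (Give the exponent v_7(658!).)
v_7(658!) = 108

Legendre's formula: v_p(n!) = Σ_{k ≥ 1} ⌊n / p^k⌋. For p = 7, n = 658, the terms are:
  ⌊658/7^1⌋ = ⌊658/7⌋ = 94
  ⌊658/7^2⌋ = ⌊658/49⌋ = 13
  ⌊658/7^3⌋ = ⌊658/343⌋ = 1
(the next term ⌊658/7^4⌋ = 0, terminating the sum). Summing: v_7(658!) = 94 + 13 + 1 = 108.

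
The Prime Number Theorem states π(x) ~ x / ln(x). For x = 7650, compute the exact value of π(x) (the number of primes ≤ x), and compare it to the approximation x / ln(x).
π(7650) = 971;  x/ln(x) ≈ 855.47;  relative error ≈ 11.90%.

Directly count primes up to 7650: π(7650) = 971. The PNT approximation gives 7650/ln(7650) ≈ 7650/8.94246 ≈ 855.47. Relative error (π(x) − x/ln(x)) / π(x) ≈ 11.90%; the approximation is known to undercount slightly (Li(x) is a better estimate).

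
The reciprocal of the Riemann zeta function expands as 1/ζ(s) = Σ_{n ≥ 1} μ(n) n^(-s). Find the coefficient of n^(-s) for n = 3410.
μ(3410) = 1

Factor n = 3410 = 2 · 5 · 11 · 31. μ(n) = 0 if any exponent ≥ 2 (not squarefree); otherwise μ(n) = (−1)^{ω(n)} where ω(n) is the number of distinct prime factors. Applying: μ(3410) = 1.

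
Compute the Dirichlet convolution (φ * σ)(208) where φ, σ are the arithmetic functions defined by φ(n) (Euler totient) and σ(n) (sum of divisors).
(φ * σ)(208) = 2080

Divisors of 208: [1, 2, 4, 8, 13, 16, 26, 52, 104, 208]. For each d | 208:
  d = 1: φ(1) · σ(208/1) = 1 · 434 = 434
  d = 2: φ(2) · σ(208/2) = 1 · 210 = 210
  d = 4: φ(4) · σ(208/4) = 2 · 98 = 196
  d = 8: φ(8) · σ(208/8) = 4 · 42 = 168
  d = 13: φ(13) · σ(208/13) = 12 · 31 = 372
  d = 16: φ(16) · σ(208/16) = 8 · 14 = 112
  d = 26: φ(26) · σ(208/26) = 12 · 15 = 180
  d = 52: φ(52) · σ(208/52) = 24 · 7 = 168
  d = 104: φ(104) · σ(208/104) = 48 · 3 = 144
  d = 208: φ(208) · σ(208/208) = 96 · 1 = 96
Summing: (φ * σ)(208) = 434 + 210 + 196 + 168 + 372 + 112 + 180 + 168 + 144 + 96 = 2080.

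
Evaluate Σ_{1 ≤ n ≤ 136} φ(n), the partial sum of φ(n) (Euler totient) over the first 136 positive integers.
Σ_{n ≤ 136} φ(n) = 5634

Compute φ(n) for each 1 ≤ n ≤ 136: φ(1) = 1, φ(2) = 1, φ(3) = 2, φ(4) = 2, φ(5) = 4, φ(6) = 2, φ(7) = 6, φ(8) = 4, φ(9) = 6, φ(10) = 4, φ(11) = 10, φ(12) = 4, φ(13) = 12, φ(14) = 6, φ(15) = 8, φ(16) = 8, φ(17) = 16, φ(18) = 6, φ(19) = 18, φ(20) = 8, φ(21) = 12, φ(22) = 10, φ(23) = 22, φ(24) = 8, φ(25) = 20, φ(26) = 12, φ(27) = 18, φ(28) = 12, φ(29) = 28, φ(30) = 8, φ(31) = 30, φ(32) = 16, φ(33) = 20, φ(34) = 16, φ(35) = 24, φ(36) = 12, φ(37) = 36, φ(38) = 18, φ(39) = 24, φ(40) = 16, φ(41) = 40, φ(42) = 12, φ(43) = 42, φ(44) = 20, φ(45) = 24, φ(46) = 22, φ(47) = 46, φ(48) = 16, φ(49) = 42, φ(50) = 20, φ(51) = 32, φ(52) = 24, φ(53) = 52, φ(54) = 18, φ(55) = 40, φ(56) = 24, φ(57) = 36, φ(58) = 28, φ(59) = 58, φ(60) = 16, φ(61) = 60, φ(62) = 30, φ(63) = 36, φ(64) = 32, φ(65) = 48, φ(66) = 20, φ(67) = 66, φ(68) = 32, φ(69) = 44, φ(70) = 24, φ(71) = 70, φ(72) = 24, φ(73) = 72, φ(74) = 36, φ(75) = 40, φ(76) = 36, φ(77) = 60, φ(78) = 24, φ(79) = 78, φ(80) = 32, φ(81) = 54, φ(82) = 40, φ(83) = 82, φ(84) = 24, φ(85) = 64, φ(86) = 42, φ(87) = 56, φ(88) = 40, φ(89) = 88, φ(90) = 24, φ(91) = 72, φ(92) = 44, φ(93) = 60, φ(94) = 46, φ(95) = 72, φ(96) = 32, φ(97) = 96, φ(98) = 42, φ(99) = 60, φ(100) = 40, φ(101) = 100, φ(102) = 32, φ(103) = 102, φ(104) = 48, φ(105) = 48, φ(106) = 52, φ(107) = 106, φ(108) = 36, φ(109) = 108, φ(110) = 40, φ(111) = 72, φ(112) = 48, φ(113) = 112, φ(114) = 36, φ(115) = 88, φ(116) = 56, φ(117) = 72, φ(118) = 58, φ(119) = 96, φ(120) = 32, φ(121) = 110, φ(122) = 60, φ(123) = 80, φ(124) = 60, φ(125) = 100, φ(126) = 36, φ(127) = 126, φ(128) = 64, φ(129) = 84, φ(130) = 48, φ(131) = 130, φ(132) = 40, φ(133) = 108, φ(134) = 66, φ(135) = 72, φ(136) = 64. Summing all 136 values: 5634. (Average order: Σ_{n ≤ x} φ(n) ~ (3/π²) x². For x = 136, (3/π²)·136² ≈ 5622.11.)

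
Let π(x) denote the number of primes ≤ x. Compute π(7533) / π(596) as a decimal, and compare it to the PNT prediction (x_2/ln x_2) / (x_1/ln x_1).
π(7533)/π(596) = 954/108 ≈ 8.8333;  PNT prediction ≈ 9.0476.

π(596) = 108 and π(7533) = 954, so π(7533)/π(596) ≈ 8.8333. The PNT-predicted ratio is (7533/ln(7533)) / (596/ln(596)) ≈ 9.0476. The two agree to within a few percent, as expected.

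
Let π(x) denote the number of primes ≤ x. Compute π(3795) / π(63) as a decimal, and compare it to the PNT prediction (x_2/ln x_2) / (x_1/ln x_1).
π(3795)/π(63) = 527/18 ≈ 29.2778;  PNT prediction ≈ 30.2829.

π(63) = 18 and π(3795) = 527, so π(3795)/π(63) ≈ 29.2778. The PNT-predicted ratio is (3795/ln(3795)) / (63/ln(63)) ≈ 30.2829. The two agree to within a few percent, as expected.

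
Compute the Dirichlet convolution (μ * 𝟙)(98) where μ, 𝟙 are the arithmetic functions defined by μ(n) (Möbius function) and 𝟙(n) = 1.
(μ * 𝟙)(98) = 0

Divisors of 98: [1, 2, 7, 14, 49, 98]. For each d | 98:
  d = 1: μ(1) · 𝟙(98/1) = 1 · 1 = 1
  d = 2: μ(2) · 𝟙(98/2) = -1 · 1 = -1
  d = 7: μ(7) · 𝟙(98/7) = -1 · 1 = -1
  d = 14: μ(14) · 𝟙(98/14) = 1 · 1 = 1
  d = 49: μ(49) · 𝟙(98/49) = 0 · 1 = 0
  d = 98: μ(98) · 𝟙(98/98) = 0 · 1 = 0
Summing: (μ * 𝟙)(98) = 1 + -1 + -1 + 1 + 0 + 0 = 0.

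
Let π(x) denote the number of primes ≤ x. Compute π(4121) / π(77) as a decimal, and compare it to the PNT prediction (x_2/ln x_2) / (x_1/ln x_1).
π(4121)/π(77) = 566/21 ≈ 26.9524;  PNT prediction ≈ 27.9292.

π(77) = 21 and π(4121) = 566, so π(4121)/π(77) ≈ 26.9524. The PNT-predicted ratio is (4121/ln(4121)) / (77/ln(77)) ≈ 27.9292. The two agree to within a few percent, as expected.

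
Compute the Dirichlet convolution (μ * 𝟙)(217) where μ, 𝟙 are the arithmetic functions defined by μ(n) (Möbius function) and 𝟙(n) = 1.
(μ * 𝟙)(217) = 0

Divisors of 217: [1, 7, 31, 217]. For each d | 217:
  d = 1: μ(1) · 𝟙(217/1) = 1 · 1 = 1
  d = 7: μ(7) · 𝟙(217/7) = -1 · 1 = -1
  d = 31: μ(31) · 𝟙(217/31) = -1 · 1 = -1
  d = 217: μ(217) · 𝟙(217/217) = 1 · 1 = 1
Summing: (μ * 𝟙)(217) = 1 + -1 + -1 + 1 = 0.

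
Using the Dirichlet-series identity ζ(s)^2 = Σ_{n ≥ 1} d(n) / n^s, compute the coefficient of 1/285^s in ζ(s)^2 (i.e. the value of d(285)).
d(285) = 8

ζ(s)^2 = (Σ 1/m^s)(Σ 1/k^s). The coefficient of 1/n^s in the product is the number of ordered pairs (m, k) with mk = n, which equals d(n). For n = 285, divisors are [1, 3, 5, 15, 19, 57, 95, 285], so d(285) = 8.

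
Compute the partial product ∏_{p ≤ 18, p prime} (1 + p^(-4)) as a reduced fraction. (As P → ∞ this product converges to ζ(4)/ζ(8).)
∏ = 269172760629240720452/249717000818881220625

The primes p ≤ 18 are [2, 3, 5, 7, 11, 13, 17]. For each, (1 + 1/p^4) = (p^4 + 1)/p^4. Multiplying these fractions over p ∈ [2, 3, 5, 7, 11, 13, 17] gives 269172760629240720452/249717000818881220625. (In the limit P → ∞ this tends to ζ(4)/ζ(8).)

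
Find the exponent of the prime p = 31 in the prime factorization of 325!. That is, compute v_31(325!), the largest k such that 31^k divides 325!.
v_31(325!) = 10

Legendre's formula: v_p(n!) = Σ_{k ≥ 1} ⌊n / p^k⌋. For p = 31, n = 325, the terms are:
  ⌊325/31^1⌋ = ⌊325/31⌋ = 10
(the next term ⌊325/31^2⌋ = 0, terminating the sum). Summing: v_31(325!) = 10 = 10.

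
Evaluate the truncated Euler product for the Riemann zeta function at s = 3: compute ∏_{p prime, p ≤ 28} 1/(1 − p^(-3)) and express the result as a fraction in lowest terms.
∏ = 580625301352525/483109627290624

The primes p ≤ 28 are [2, 3, 5, 7, 11, 13, 17, 19, 23]. For each prime, (1 − 1/p^3)^(-1) = p^3 / (p^3 − 1). The product is (1 − 1/2^3)^(-1), (1 − 1/3^3)^(-1), (1 − 1/5^3)^(-1), (1 − 1/7^3)^(-1), (1 − 1/11^3)^(-1), (1 − 1/13^3)^(-1), (1 − 1/17^3)^(-1), (1 − 1/19^3)^(-1), (1 − 1/23^3)^(-1) = ∏ p^3 / (p^3 − 1) = 580625301352525/483109627290624.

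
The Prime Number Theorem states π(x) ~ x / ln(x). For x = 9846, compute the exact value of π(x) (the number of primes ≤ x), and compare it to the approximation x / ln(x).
π(9846) = 1214;  x/ln(x) ≈ 1070.82;  relative error ≈ 11.79%.

Directly count primes up to 9846: π(9846) = 1214. The PNT approximation gives 9846/ln(9846) ≈ 9846/9.19482 ≈ 1070.82. Relative error (π(x) − x/ln(x)) / π(x) ≈ 11.79%; the approximation is known to undercount slightly (Li(x) is a better estimate).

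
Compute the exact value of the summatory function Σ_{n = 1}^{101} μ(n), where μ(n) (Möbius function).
Σ_{n ≤ 101} μ(n) = 0

Compute μ(n) for each 1 ≤ n ≤ 101: μ(1) = 1, μ(2) = -1, μ(3) = -1, μ(4) = 0, μ(5) = -1, μ(6) = 1, μ(7) = -1, μ(8) = 0, μ(9) = 0, μ(10) = 1, μ(11) = -1, μ(12) = 0, μ(13) = -1, μ(14) = 1, μ(15) = 1, μ(16) = 0, μ(17) = -1, μ(18) = 0, μ(19) = -1, μ(20) = 0, μ(21) = 1, μ(22) = 1, μ(23) = -1, μ(24) = 0, μ(25) = 0, μ(26) = 1, μ(27) = 0, μ(28) = 0, μ(29) = -1, μ(30) = -1, μ(31) = -1, μ(32) = 0, μ(33) = 1, μ(34) = 1, μ(35) = 1, μ(36) = 0, μ(37) = -1, μ(38) = 1, μ(39) = 1, μ(40) = 0, μ(41) = -1, μ(42) = -1, μ(43) = -1, μ(44) = 0, μ(45) = 0, μ(46) = 1, μ(47) = -1, μ(48) = 0, μ(49) = 0, μ(50) = 0, μ(51) = 1, μ(52) = 0, μ(53) = -1, μ(54) = 0, μ(55) = 1, μ(56) = 0, μ(57) = 1, μ(58) = 1, μ(59) = -1, μ(60) = 0, μ(61) = -1, μ(62) = 1, μ(63) = 0, μ(64) = 0, μ(65) = 1, μ(66) = -1, μ(67) = -1, μ(68) = 0, μ(69) = 1, μ(70) = -1, μ(71) = -1, μ(72) = 0, μ(73) = -1, μ(74) = 1, μ(75) = 0, μ(76) = 0, μ(77) = 1, μ(78) = -1, μ(79) = -1, μ(80) = 0, μ(81) = 0, μ(82) = 1, μ(83) = -1, μ(84) = 0, μ(85) = 1, μ(86) = 1, μ(87) = 1, μ(88) = 0, μ(89) = -1, μ(90) = 0, μ(91) = 1, μ(92) = 0, μ(93) = 1, μ(94) = 1, μ(95) = 1, μ(96) = 0, μ(97) = -1, μ(98) = 0, μ(99) = 0, μ(100) = 0, μ(101) = -1. Summing all 101 values: 0. (Mertens function M(x) = Σ_{n ≤ x} μ(n); on average M(x) should be small (PNT ⟺ M(x) = o(x)).)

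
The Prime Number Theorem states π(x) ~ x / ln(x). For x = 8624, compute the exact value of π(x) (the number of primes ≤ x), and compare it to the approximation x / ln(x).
π(8624) = 1073;  x/ln(x) ≈ 951.63;  relative error ≈ 11.31%.

Directly count primes up to 8624: π(8624) = 1073. The PNT approximation gives 8624/ln(8624) ≈ 8624/9.06230 ≈ 951.63. Relative error (π(x) − x/ln(x)) / π(x) ≈ 11.31%; the approximation is known to undercount slightly (Li(x) is a better estimate).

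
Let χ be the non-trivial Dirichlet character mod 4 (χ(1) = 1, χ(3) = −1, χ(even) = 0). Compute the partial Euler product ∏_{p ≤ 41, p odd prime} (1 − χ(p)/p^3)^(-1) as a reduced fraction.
∏ = 317583502136600214370347226405/327754858760764671044087709696

The odd primes p ≤ 41 are [3, 5, 7, 11, 13, 17, 19, 23, 29, 31, 37, 41]. For each, χ(p) = 1 if p ≡ 1 mod 4, χ(p) = −1 if p ≡ 3 mod 4. Taking (1 − χ(p)/p^3)^(-1) = p^3/(p^3 − χ(p)): (1 − (-1)/3^3)^(-1) · (1 − (1)/5^3)^(-1) · (1 − (-1)/7^3)^(-1) · (1 − (-1)/11^3)^(-1) · (1 − (1)/13^3)^(-1) · (1 − (1)/17^3)^(-1) · (1 − (-1)/19^3)^(-1) · (1 − (-1)/23^3)^(-1) · (1 − (1)/29^3)^(-1) · (1 − (-1)/31^3)^(-1) · (1 − (1)/37^3)^(-1) · (1 − (1)/41^3)^(-1) = 317583502136600214370347226405/327754858760764671044087709696.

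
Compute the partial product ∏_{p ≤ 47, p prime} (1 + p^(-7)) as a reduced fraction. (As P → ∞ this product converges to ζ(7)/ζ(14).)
∏ = 263853992248183929955588067841649958807762565359040660091503223132247928290282626850939575242745161896165376/261685269908462752626449098337825267072687203746267710284915637456014619560925349129829845059340019784340625

The primes p ≤ 47 are [2, 3, 5, 7, 11, 13, 17, 19, 23, 29, 31, 37, 41, 43, 47]. For each, (1 + 1/p^7) = (p^7 + 1)/p^7. Multiplying these fractions over p ∈ [2, 3, 5, 7, 11, 13, 17, 19, 23, 29, 31, 37, 41, 43, 47] gives 263853992248183929955588067841649958807762565359040660091503223132247928290282626850939575242745161896165376/261685269908462752626449098337825267072687203746267710284915637456014619560925349129829845059340019784340625. (In the limit P → ∞ this tends to ζ(7)/ζ(14).)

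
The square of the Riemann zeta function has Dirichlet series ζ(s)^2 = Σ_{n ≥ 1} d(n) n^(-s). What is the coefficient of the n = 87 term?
d(87) = 4

ζ(s)^2 = (Σ 1/m^s)(Σ 1/k^s). The coefficient of 1/n^s in the product is the number of ordered pairs (m, k) with mk = n, which equals d(n). For n = 87, divisors are [1, 3, 29, 87], so d(87) = 4.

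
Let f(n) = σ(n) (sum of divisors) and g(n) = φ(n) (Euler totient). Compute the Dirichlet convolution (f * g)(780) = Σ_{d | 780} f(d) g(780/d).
(σ * φ)(780) = 18720

Divisors of 780: [1, 2, 3, 4, 5, 6, 10, 12, 13, 15, 20, 26, 30, 39, 52, 60, 65, 78, 130, 156, 195, 260, 390, 780]. For each d | 780:
  d = 1: σ(1) · φ(780/1) = 1 · 192 = 192
  d = 2: σ(2) · φ(780/2) = 3 · 96 = 288
  d = 3: σ(3) · φ(780/3) = 4 · 96 = 384
  d = 4: σ(4) · φ(780/4) = 7 · 96 = 672
  d = 5: σ(5) · φ(780/5) = 6 · 48 = 288
  d = 6: σ(6) · φ(780/6) = 12 · 48 = 576
  d = 10: σ(10) · φ(780/10) = 18 · 24 = 432
  d = 12: σ(12) · φ(780/12) = 28 · 48 = 1344
  d = 13: σ(13) · φ(780/13) = 14 · 16 = 224
  d = 15: σ(15) · φ(780/15) = 24 · 24 = 576
  d = 20: σ(20) · φ(780/20) = 42 · 24 = 1008
  d = 26: σ(26) · φ(780/26) = 42 · 8 = 336
  d = 30: σ(30) · φ(780/30) = 72 · 12 = 864
  d = 39: σ(39) · φ(780/39) = 56 · 8 = 448
  d = 52: σ(52) · φ(780/52) = 98 · 8 = 784
  d = 60: σ(60) · φ(780/60) = 168 · 12 = 2016
  d = 65: σ(65) · φ(780/65) = 84 · 4 = 336
  d = 78: σ(78) · φ(780/78) = 168 · 4 = 672
  d = 130: σ(130) · φ(780/130) = 252 · 2 = 504
  d = 156: σ(156) · φ(780/156) = 392 · 4 = 1568
  d = 195: σ(195) · φ(780/195) = 336 · 2 = 672
  d = 260: σ(260) · φ(780/260) = 588 · 2 = 1176
  d = 390: σ(390) · φ(780/390) = 1008 · 1 = 1008
  d = 780: σ(780) · φ(780/780) = 2352 · 1 = 2352
Summing: (σ * φ)(780) = 192 + 288 + 384 + 672 + 288 + 576 + 432 + 1344 + 224 + 576 + 1008 + 336 + 864 + 448 + 784 + 2016 + 336 + 672 + 504 + 1568 + 672 + 1176 + 1008 + 2352 = 18720.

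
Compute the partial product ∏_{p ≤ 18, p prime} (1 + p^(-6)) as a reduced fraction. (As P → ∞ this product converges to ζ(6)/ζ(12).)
∏ = 37082050739665581555281/36458868890141886060873

The primes p ≤ 18 are [2, 3, 5, 7, 11, 13, 17]. For each, (1 + 1/p^6) = (p^6 + 1)/p^6. Multiplying these fractions over p ∈ [2, 3, 5, 7, 11, 13, 17] gives 37082050739665581555281/36458868890141886060873. (In the limit P → ∞ this tends to ζ(6)/ζ(12).)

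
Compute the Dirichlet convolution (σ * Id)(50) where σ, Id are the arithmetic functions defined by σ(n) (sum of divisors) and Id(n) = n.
(σ * Id)(50) = 430

Divisors of 50: [1, 2, 5, 10, 25, 50]. For each d | 50:
  d = 1: σ(1) · Id(50/1) = 1 · 50 = 50
  d = 2: σ(2) · Id(50/2) = 3 · 25 = 75
  d = 5: σ(5) · Id(50/5) = 6 · 10 = 60
  d = 10: σ(10) · Id(50/10) = 18 · 5 = 90
  d = 25: σ(25) · Id(50/25) = 31 · 2 = 62
  d = 50: σ(50) · Id(50/50) = 93 · 1 = 93
Summing: (σ * Id)(50) = 50 + 75 + 60 + 90 + 62 + 93 = 430.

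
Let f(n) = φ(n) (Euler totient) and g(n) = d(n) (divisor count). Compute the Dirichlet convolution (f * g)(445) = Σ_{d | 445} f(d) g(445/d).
(φ * d)(445) = 540

Divisors of 445: [1, 5, 89, 445]. For each d | 445:
  d = 1: φ(1) · d(445/1) = 1 · 4 = 4
  d = 5: φ(5) · d(445/5) = 4 · 2 = 8
  d = 89: φ(89) · d(445/89) = 88 · 2 = 176
  d = 445: φ(445) · d(445/445) = 352 · 1 = 352
Summing: (φ * d)(445) = 4 + 8 + 176 + 352 = 540.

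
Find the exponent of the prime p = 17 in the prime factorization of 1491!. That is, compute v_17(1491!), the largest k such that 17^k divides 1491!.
v_17(1491!) = 92

Legendre's formula: v_p(n!) = Σ_{k ≥ 1} ⌊n / p^k⌋. For p = 17, n = 1491, the terms are:
  ⌊1491/17^1⌋ = ⌊1491/17⌋ = 87
  ⌊1491/17^2⌋ = ⌊1491/289⌋ = 5
(the next term ⌊1491/17^3⌋ = 0, terminating the sum). Summing: v_17(1491!) = 87 + 5 = 92.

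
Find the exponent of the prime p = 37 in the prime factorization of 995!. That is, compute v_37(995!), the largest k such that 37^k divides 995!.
v_37(995!) = 26

Legendre's formula: v_p(n!) = Σ_{k ≥ 1} ⌊n / p^k⌋. For p = 37, n = 995, the terms are:
  ⌊995/37^1⌋ = ⌊995/37⌋ = 26
(the next term ⌊995/37^2⌋ = 0, terminating the sum). Summing: v_37(995!) = 26 = 26.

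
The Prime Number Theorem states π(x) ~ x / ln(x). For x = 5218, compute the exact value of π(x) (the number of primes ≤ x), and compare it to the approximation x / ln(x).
π(5218) = 693;  x/ln(x) ≈ 609.59;  relative error ≈ 12.04%.

Directly count primes up to 5218: π(5218) = 693. The PNT approximation gives 5218/ln(5218) ≈ 5218/8.55987 ≈ 609.59. Relative error (π(x) − x/ln(x)) / π(x) ≈ 12.04%; the approximation is known to undercount slightly (Li(x) is a better estimate).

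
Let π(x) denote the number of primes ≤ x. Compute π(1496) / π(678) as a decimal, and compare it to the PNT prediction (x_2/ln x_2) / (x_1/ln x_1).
π(1496)/π(678) = 238/123 ≈ 1.9350;  PNT prediction ≈ 1.9676.

π(678) = 123 and π(1496) = 238, so π(1496)/π(678) ≈ 1.9350. The PNT-predicted ratio is (1496/ln(1496)) / (678/ln(678)) ≈ 1.9676. The two agree to within a few percent, as expected.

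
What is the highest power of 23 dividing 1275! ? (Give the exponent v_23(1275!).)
v_23(1275!) = 57

Legendre's formula: v_p(n!) = Σ_{k ≥ 1} ⌊n / p^k⌋. For p = 23, n = 1275, the terms are:
  ⌊1275/23^1⌋ = ⌊1275/23⌋ = 55
  ⌊1275/23^2⌋ = ⌊1275/529⌋ = 2
(the next term ⌊1275/23^3⌋ = 0, terminating the sum). Summing: v_23(1275!) = 55 + 2 = 57.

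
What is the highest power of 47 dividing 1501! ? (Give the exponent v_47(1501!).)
v_47(1501!) = 31

Legendre's formula: v_p(n!) = Σ_{k ≥ 1} ⌊n / p^k⌋. For p = 47, n = 1501, the terms are:
  ⌊1501/47^1⌋ = ⌊1501/47⌋ = 31
(the next term ⌊1501/47^2⌋ = 0, terminating the sum). Summing: v_47(1501!) = 31 = 31.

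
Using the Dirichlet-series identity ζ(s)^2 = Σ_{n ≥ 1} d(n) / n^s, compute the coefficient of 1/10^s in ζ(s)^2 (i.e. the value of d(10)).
d(10) = 4

ζ(s)^2 = (Σ 1/m^s)(Σ 1/k^s). The coefficient of 1/n^s in the product is the number of ordered pairs (m, k) with mk = n, which equals d(n). For n = 10, divisors are [1, 2, 5, 10], so d(10) = 4.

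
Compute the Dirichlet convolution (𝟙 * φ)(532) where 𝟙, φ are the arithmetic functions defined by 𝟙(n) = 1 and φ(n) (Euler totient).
(𝟙 * φ)(532) = 532

Divisors of 532: [1, 2, 4, 7, 14, 19, 28, 38, 76, 133, 266, 532]. For each d | 532:
  d = 1: 𝟙(1) · φ(532/1) = 1 · 216 = 216
  d = 2: 𝟙(2) · φ(532/2) = 1 · 108 = 108
  d = 4: 𝟙(4) · φ(532/4) = 1 · 108 = 108
  d = 7: 𝟙(7) · φ(532/7) = 1 · 36 = 36
  d = 14: 𝟙(14) · φ(532/14) = 1 · 18 = 18
  d = 19: 𝟙(19) · φ(532/19) = 1 · 12 = 12
  d = 28: 𝟙(28) · φ(532/28) = 1 · 18 = 18
  d = 38: 𝟙(38) · φ(532/38) = 1 · 6 = 6
  d = 76: 𝟙(76) · φ(532/76) = 1 · 6 = 6
  d = 133: 𝟙(133) · φ(532/133) = 1 · 2 = 2
  d = 266: 𝟙(266) · φ(532/266) = 1 · 1 = 1
  d = 532: 𝟙(532) · φ(532/532) = 1 · 1 = 1
Summing: (𝟙 * φ)(532) = 216 + 108 + 108 + 36 + 18 + 12 + 18 + 6 + 6 + 2 + 1 + 1 = 532.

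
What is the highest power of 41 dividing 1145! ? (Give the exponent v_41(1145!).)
v_41(1145!) = 27

Legendre's formula: v_p(n!) = Σ_{k ≥ 1} ⌊n / p^k⌋. For p = 41, n = 1145, the terms are:
  ⌊1145/41^1⌋ = ⌊1145/41⌋ = 27
(the next term ⌊1145/41^2⌋ = 0, terminating the sum). Summing: v_41(1145!) = 27 = 27.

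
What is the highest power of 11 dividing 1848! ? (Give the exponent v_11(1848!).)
v_11(1848!) = 184

Legendre's formula: v_p(n!) = Σ_{k ≥ 1} ⌊n / p^k⌋. For p = 11, n = 1848, the terms are:
  ⌊1848/11^1⌋ = ⌊1848/11⌋ = 168
  ⌊1848/11^2⌋ = ⌊1848/121⌋ = 15
  ⌊1848/11^3⌋ = ⌊1848/1331⌋ = 1
(the next term ⌊1848/11^4⌋ = 0, terminating the sum). Summing: v_11(1848!) = 168 + 15 + 1 = 184.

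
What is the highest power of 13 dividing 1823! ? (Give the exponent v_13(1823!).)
v_13(1823!) = 150

Legendre's formula: v_p(n!) = Σ_{k ≥ 1} ⌊n / p^k⌋. For p = 13, n = 1823, the terms are:
  ⌊1823/13^1⌋ = ⌊1823/13⌋ = 140
  ⌊1823/13^2⌋ = ⌊1823/169⌋ = 10
(the next term ⌊1823/13^3⌋ = 0, terminating the sum). Summing: v_13(1823!) = 140 + 10 = 150.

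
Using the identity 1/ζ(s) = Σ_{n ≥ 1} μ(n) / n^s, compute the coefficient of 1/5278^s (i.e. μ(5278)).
μ(5278) = 1

Factor n = 5278 = 2 · 7 · 13 · 29. μ(n) = 0 if any exponent ≥ 2 (not squarefree); otherwise μ(n) = (−1)^{ω(n)} where ω(n) is the number of distinct prime factors. Applying: μ(5278) = 1.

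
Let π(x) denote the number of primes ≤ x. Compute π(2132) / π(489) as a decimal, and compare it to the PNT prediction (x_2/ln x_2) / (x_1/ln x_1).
π(2132)/π(489) = 321/93 ≈ 3.4516;  PNT prediction ≈ 3.5224.

π(489) = 93 and π(2132) = 321, so π(2132)/π(489) ≈ 3.4516. The PNT-predicted ratio is (2132/ln(2132)) / (489/ln(489)) ≈ 3.5224. The two agree to within a few percent, as expected.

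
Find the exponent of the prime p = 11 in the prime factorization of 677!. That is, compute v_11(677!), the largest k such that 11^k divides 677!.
v_11(677!) = 66

Legendre's formula: v_p(n!) = Σ_{k ≥ 1} ⌊n / p^k⌋. For p = 11, n = 677, the terms are:
  ⌊677/11^1⌋ = ⌊677/11⌋ = 61
  ⌊677/11^2⌋ = ⌊677/121⌋ = 5
(the next term ⌊677/11^3⌋ = 0, terminating the sum). Summing: v_11(677!) = 61 + 5 = 66.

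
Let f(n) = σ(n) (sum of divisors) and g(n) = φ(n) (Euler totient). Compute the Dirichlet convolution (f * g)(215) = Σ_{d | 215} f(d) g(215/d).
(σ * φ)(215) = 860

Divisors of 215: [1, 5, 43, 215]. For each d | 215:
  d = 1: σ(1) · φ(215/1) = 1 · 168 = 168
  d = 5: σ(5) · φ(215/5) = 6 · 42 = 252
  d = 43: σ(43) · φ(215/43) = 44 · 4 = 176
  d = 215: σ(215) · φ(215/215) = 264 · 1 = 264
Summing: (σ * φ)(215) = 168 + 252 + 176 + 264 = 860.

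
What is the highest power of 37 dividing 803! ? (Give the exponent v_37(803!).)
v_37(803!) = 21

Legendre's formula: v_p(n!) = Σ_{k ≥ 1} ⌊n / p^k⌋. For p = 37, n = 803, the terms are:
  ⌊803/37^1⌋ = ⌊803/37⌋ = 21
(the next term ⌊803/37^2⌋ = 0, terminating the sum). Summing: v_37(803!) = 21 = 21.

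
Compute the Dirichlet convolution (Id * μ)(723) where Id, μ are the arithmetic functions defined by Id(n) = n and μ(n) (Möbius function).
(Id * μ)(723) = 480

Divisors of 723: [1, 3, 241, 723]. For each d | 723:
  d = 1: Id(1) · μ(723/1) = 1 · 1 = 1
  d = 3: Id(3) · μ(723/3) = 3 · -1 = -3
  d = 241: Id(241) · μ(723/241) = 241 · -1 = -241
  d = 723: Id(723) · μ(723/723) = 723 · 1 = 723
Summing: (Id * μ)(723) = 1 + -3 + -241 + 723 = 480.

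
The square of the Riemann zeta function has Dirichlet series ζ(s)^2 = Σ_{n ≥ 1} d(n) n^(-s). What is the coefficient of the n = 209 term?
d(209) = 4

ζ(s)^2 = (Σ 1/m^s)(Σ 1/k^s). The coefficient of 1/n^s in the product is the number of ordered pairs (m, k) with mk = n, which equals d(n). For n = 209, divisors are [1, 11, 19, 209], so d(209) = 4.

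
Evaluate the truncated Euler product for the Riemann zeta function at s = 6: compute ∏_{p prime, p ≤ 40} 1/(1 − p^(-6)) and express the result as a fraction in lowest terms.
∏ = 2571922726855099316399649303649342571118604998275/2528078112959041874006989121312570427443559530496

The primes p ≤ 40 are [2, 3, 5, 7, 11, 13, 17, 19, 23, 29, 31, 37]. For each prime, (1 − 1/p^6)^(-1) = p^6 / (p^6 − 1). The product is (1 − 1/2^6)^(-1), (1 − 1/3^6)^(-1), (1 − 1/5^6)^(-1), (1 − 1/7^6)^(-1), (1 − 1/11^6)^(-1), (1 − 1/13^6)^(-1), (1 − 1/17^6)^(-1), (1 − 1/19^6)^(-1), (1 − 1/23^6)^(-1), (1 − 1/29^6)^(-1), (1 − 1/31^6)^(-1), (1 − 1/37^6)^(-1) = ∏ p^6 / (p^6 − 1) = 2571922726855099316399649303649342571118604998275/2528078112959041874006989121312570427443559530496.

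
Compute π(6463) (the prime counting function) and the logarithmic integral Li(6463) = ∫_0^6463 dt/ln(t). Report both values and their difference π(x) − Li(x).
π(6463) = 838;  Li(6463) ≈ 853.41;  π(x) − Li(x) ≈ -15.41.

Direct count of primes ≤ 6463 gives π(6463) = 838. Numerical evaluation of the logarithmic integral gives Li(6463) ≈ 853.41. The difference π(x) − Li(x) ≈ -15.41 is typically negative for small/moderate x (Li(x) overestimates), though Littlewood's theorem shows this sign changes infinitely often.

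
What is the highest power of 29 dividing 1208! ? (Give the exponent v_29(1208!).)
v_29(1208!) = 42

Legendre's formula: v_p(n!) = Σ_{k ≥ 1} ⌊n / p^k⌋. For p = 29, n = 1208, the terms are:
  ⌊1208/29^1⌋ = ⌊1208/29⌋ = 41
  ⌊1208/29^2⌋ = ⌊1208/841⌋ = 1
(the next term ⌊1208/29^3⌋ = 0, terminating the sum). Summing: v_29(1208!) = 41 + 1 = 42.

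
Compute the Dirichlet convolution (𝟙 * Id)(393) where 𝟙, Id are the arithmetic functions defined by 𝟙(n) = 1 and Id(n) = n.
(𝟙 * Id)(393) = 528

Divisors of 393: [1, 3, 131, 393]. For each d | 393:
  d = 1: 𝟙(1) · Id(393/1) = 1 · 393 = 393
  d = 3: 𝟙(3) · Id(393/3) = 1 · 131 = 131
  d = 131: 𝟙(131) · Id(393/131) = 1 · 3 = 3
  d = 393: 𝟙(393) · Id(393/393) = 1 · 1 = 1
Summing: (𝟙 * Id)(393) = 393 + 131 + 3 + 1 = 528.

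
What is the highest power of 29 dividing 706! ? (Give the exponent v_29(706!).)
v_29(706!) = 24

Legendre's formula: v_p(n!) = Σ_{k ≥ 1} ⌊n / p^k⌋. For p = 29, n = 706, the terms are:
  ⌊706/29^1⌋ = ⌊706/29⌋ = 24
(the next term ⌊706/29^2⌋ = 0, terminating the sum). Summing: v_29(706!) = 24 = 24.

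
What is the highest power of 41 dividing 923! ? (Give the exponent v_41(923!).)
v_41(923!) = 22

Legendre's formula: v_p(n!) = Σ_{k ≥ 1} ⌊n / p^k⌋. For p = 41, n = 923, the terms are:
  ⌊923/41^1⌋ = ⌊923/41⌋ = 22
(the next term ⌊923/41^2⌋ = 0, terminating the sum). Summing: v_41(923!) = 22 = 22.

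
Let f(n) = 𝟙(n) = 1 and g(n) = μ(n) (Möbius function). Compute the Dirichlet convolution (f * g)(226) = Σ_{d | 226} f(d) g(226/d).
(𝟙 * μ)(226) = 0

Divisors of 226: [1, 2, 113, 226]. For each d | 226:
  d = 1: 𝟙(1) · μ(226/1) = 1 · 1 = 1
  d = 2: 𝟙(2) · μ(226/2) = 1 · -1 = -1
  d = 113: 𝟙(113) · μ(226/113) = 1 · -1 = -1
  d = 226: 𝟙(226) · μ(226/226) = 1 · 1 = 1
Summing: (𝟙 * μ)(226) = 1 + -1 + -1 + 1 = 0.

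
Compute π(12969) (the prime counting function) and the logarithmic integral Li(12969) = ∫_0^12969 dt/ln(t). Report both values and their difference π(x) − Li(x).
π(12969) = 1544;  Li(12969) ≈ 1563.84;  π(x) − Li(x) ≈ -19.84.

Direct count of primes ≤ 12969 gives π(12969) = 1544. Numerical evaluation of the logarithmic integral gives Li(12969) ≈ 1563.84. The difference π(x) − Li(x) ≈ -19.84 is typically negative for small/moderate x (Li(x) overestimates), though Littlewood's theorem shows this sign changes infinitely often.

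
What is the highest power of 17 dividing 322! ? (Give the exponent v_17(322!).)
v_17(322!) = 19

Legendre's formula: v_p(n!) = Σ_{k ≥ 1} ⌊n / p^k⌋. For p = 17, n = 322, the terms are:
  ⌊322/17^1⌋ = ⌊322/17⌋ = 18
  ⌊322/17^2⌋ = ⌊322/289⌋ = 1
(the next term ⌊322/17^3⌋ = 0, terminating the sum). Summing: v_17(322!) = 18 + 1 = 19.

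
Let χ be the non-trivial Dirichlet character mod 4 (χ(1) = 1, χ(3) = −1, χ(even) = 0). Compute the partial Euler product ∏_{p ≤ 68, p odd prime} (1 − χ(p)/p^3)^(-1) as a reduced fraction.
∏ = 497044101252700953274063170881740849527845657594881/512972994773739111227016105418519405174088647311360

The odd primes p ≤ 68 are [3, 5, 7, 11, 13, 17, 19, 23, 29, 31, 37, 41, 43, 47, 53, 59, 61, 67]. For each, χ(p) = 1 if p ≡ 1 mod 4, χ(p) = −1 if p ≡ 3 mod 4. Taking (1 − χ(p)/p^3)^(-1) = p^3/(p^3 − χ(p)): (1 − (-1)/3^3)^(-1) · (1 − (1)/5^3)^(-1) · (1 − (-1)/7^3)^(-1) · (1 − (-1)/11^3)^(-1) · (1 − (1)/13^3)^(-1) · (1 − (1)/17^3)^(-1) · (1 − (-1)/19^3)^(-1) · (1 − (-1)/23^3)^(-1) · (1 − (1)/29^3)^(-1) · (1 − (-1)/31^3)^(-1) · (1 − (1)/37^3)^(-1) · (1 − (1)/41^3)^(-1) · (1 − (-1)/43^3)^(-1) · (1 − (-1)/47^3)^(-1) · (1 − (1)/53^3)^(-1) · (1 − (-1)/59^3)^(-1) · (1 − (1)/61^3)^(-1) · (1 − (-1)/67^3)^(-1) = 497044101252700953274063170881740849527845657594881/512972994773739111227016105418519405174088647311360.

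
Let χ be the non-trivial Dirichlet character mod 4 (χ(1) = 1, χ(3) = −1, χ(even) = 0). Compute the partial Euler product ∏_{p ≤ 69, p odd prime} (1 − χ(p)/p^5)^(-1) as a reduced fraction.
∏ = 37979204647637350516760877329690181347337250286656304892593349955377546774080367593893487696930042429/38125690090169221251718118687086971940856605396725095947148046662410194981822835725803035469807616000

The odd primes p ≤ 69 are [3, 5, 7, 11, 13, 17, 19, 23, 29, 31, 37, 41, 43, 47, 53, 59, 61, 67]. For each, χ(p) = 1 if p ≡ 1 mod 4, χ(p) = −1 if p ≡ 3 mod 4. Taking (1 − χ(p)/p^5)^(-1) = p^5/(p^5 − χ(p)): (1 − (-1)/3^5)^(-1) · (1 − (1)/5^5)^(-1) · (1 − (-1)/7^5)^(-1) · (1 − (-1)/11^5)^(-1) · (1 − (1)/13^5)^(-1) · (1 − (1)/17^5)^(-1) · (1 − (-1)/19^5)^(-1) · (1 − (-1)/23^5)^(-1) · (1 − (1)/29^5)^(-1) · (1 − (-1)/31^5)^(-1) · (1 − (1)/37^5)^(-1) · (1 − (1)/41^5)^(-1) · (1 − (-1)/43^5)^(-1) · (1 − (-1)/47^5)^(-1) · (1 − (1)/53^5)^(-1) · (1 − (-1)/59^5)^(-1) · (1 − (1)/61^5)^(-1) · (1 − (-1)/67^5)^(-1) = 37979204647637350516760877329690181347337250286656304892593349955377546774080367593893487696930042429/38125690090169221251718118687086971940856605396725095947148046662410194981822835725803035469807616000.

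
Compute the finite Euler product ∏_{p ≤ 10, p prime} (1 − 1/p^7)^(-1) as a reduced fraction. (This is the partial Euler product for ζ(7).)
∏ = 375226779375000/372119874050737

The primes p ≤ 10 are [2, 3, 5, 7]. For each prime, (1 − 1/p^7)^(-1) = p^7 / (p^7 − 1). The product is (1 − 1/2^7)^(-1), (1 − 1/3^7)^(-1), (1 − 1/5^7)^(-1), (1 − 1/7^7)^(-1) = ∏ p^7 / (p^7 − 1) = 375226779375000/372119874050737.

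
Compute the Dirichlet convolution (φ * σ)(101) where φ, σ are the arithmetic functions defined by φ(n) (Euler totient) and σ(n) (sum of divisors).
(φ * σ)(101) = 202

Divisors of 101: [1, 101]. For each d | 101:
  d = 1: φ(1) · σ(101/1) = 1 · 102 = 102
  d = 101: φ(101) · σ(101/101) = 100 · 1 = 100
Summing: (φ * σ)(101) = 102 + 100 = 202.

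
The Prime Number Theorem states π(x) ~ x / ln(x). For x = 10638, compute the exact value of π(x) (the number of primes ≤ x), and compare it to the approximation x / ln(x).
π(10638) = 1297;  x/ln(x) ≈ 1147.30;  relative error ≈ 11.54%.

Directly count primes up to 10638: π(10638) = 1297. The PNT approximation gives 10638/ln(10638) ≈ 10638/9.27219 ≈ 1147.30. Relative error (π(x) − x/ln(x)) / π(x) ≈ 11.54%; the approximation is known to undercount slightly (Li(x) is a better estimate).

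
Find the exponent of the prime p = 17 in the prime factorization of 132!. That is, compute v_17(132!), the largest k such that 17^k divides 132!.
v_17(132!) = 7

Legendre's formula: v_p(n!) = Σ_{k ≥ 1} ⌊n / p^k⌋. For p = 17, n = 132, the terms are:
  ⌊132/17^1⌋ = ⌊132/17⌋ = 7
(the next term ⌊132/17^2⌋ = 0, terminating the sum). Summing: v_17(132!) = 7 = 7.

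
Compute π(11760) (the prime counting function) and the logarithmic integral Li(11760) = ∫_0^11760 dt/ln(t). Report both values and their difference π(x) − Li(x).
π(11760) = 1409;  Li(11760) ≈ 1435.52;  π(x) − Li(x) ≈ -26.52.

Direct count of primes ≤ 11760 gives π(11760) = 1409. Numerical evaluation of the logarithmic integral gives Li(11760) ≈ 1435.52. The difference π(x) − Li(x) ≈ -26.52 is typically negative for small/moderate x (Li(x) overestimates), though Littlewood's theorem shows this sign changes infinitely often.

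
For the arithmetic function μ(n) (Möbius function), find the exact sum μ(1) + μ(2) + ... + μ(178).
Σ_{n ≤ 178} μ(n) = -2

Compute μ(n) for each 1 ≤ n ≤ 178: μ(1) = 1, μ(2) = -1, μ(3) = -1, μ(4) = 0, μ(5) = -1, μ(6) = 1, μ(7) = -1, μ(8) = 0, μ(9) = 0, μ(10) = 1, μ(11) = -1, μ(12) = 0, μ(13) = -1, μ(14) = 1, μ(15) = 1, μ(16) = 0, μ(17) = -1, μ(18) = 0, μ(19) = -1, μ(20) = 0, μ(21) = 1, μ(22) = 1, μ(23) = -1, μ(24) = 0, μ(25) = 0, μ(26) = 1, μ(27) = 0, μ(28) = 0, μ(29) = -1, μ(30) = -1, μ(31) = -1, μ(32) = 0, μ(33) = 1, μ(34) = 1, μ(35) = 1, μ(36) = 0, μ(37) = -1, μ(38) = 1, μ(39) = 1, μ(40) = 0, μ(41) = -1, μ(42) = -1, μ(43) = -1, μ(44) = 0, μ(45) = 0, μ(46) = 1, μ(47) = -1, μ(48) = 0, μ(49) = 0, μ(50) = 0, μ(51) = 1, μ(52) = 0, μ(53) = -1, μ(54) = 0, μ(55) = 1, μ(56) = 0, μ(57) = 1, μ(58) = 1, μ(59) = -1, μ(60) = 0, μ(61) = -1, μ(62) = 1, μ(63) = 0, μ(64) = 0, μ(65) = 1, μ(66) = -1, μ(67) = -1, μ(68) = 0, μ(69) = 1, μ(70) = -1, μ(71) = -1, μ(72) = 0, μ(73) = -1, μ(74) = 1, μ(75) = 0, μ(76) = 0, μ(77) = 1, μ(78) = -1, μ(79) = -1, μ(80) = 0, μ(81) = 0, μ(82) = 1, μ(83) = -1, μ(84) = 0, μ(85) = 1, μ(86) = 1, μ(87) = 1, μ(88) = 0, μ(89) = -1, μ(90) = 0, μ(91) = 1, μ(92) = 0, μ(93) = 1, μ(94) = 1, μ(95) = 1, μ(96) = 0, μ(97) = -1, μ(98) = 0, μ(99) = 0, μ(100) = 0, μ(101) = -1, μ(102) = -1, μ(103) = -1, μ(104) = 0, μ(105) = -1, μ(106) = 1, μ(107) = -1, μ(108) = 0, μ(109) = -1, μ(110) = -1, μ(111) = 1, μ(112) = 0, μ(113) = -1, μ(114) = -1, μ(115) = 1, μ(116) = 0, μ(117) = 0, μ(118) = 1, μ(119) = 1, μ(120) = 0, μ(121) = 0, μ(122) = 1, μ(123) = 1, μ(124) = 0, μ(125) = 0, μ(126) = 0, μ(127) = -1, μ(128) = 0, μ(129) = 1, μ(130) = -1, μ(131) = -1, μ(132) = 0, μ(133) = 1, μ(134) = 1, μ(135) = 0, μ(136) = 0, μ(137) = -1, μ(138) = -1, μ(139) = -1, μ(140) = 0, μ(141) = 1, μ(142) = 1, μ(143) = 1, μ(144) = 0, μ(145) = 1, μ(146) = 1, μ(147) = 0, μ(148) = 0, μ(149) = -1, μ(150) = 0, μ(151) = -1, μ(152) = 0, μ(153) = 0, μ(154) = -1, μ(155) = 1, μ(156) = 0, μ(157) = -1, μ(158) = 1, μ(159) = 1, μ(160) = 0, μ(161) = 1, μ(162) = 0, μ(163) = -1, μ(164) = 0, μ(165) = -1, μ(166) = 1, μ(167) = -1, μ(168) = 0, μ(169) = 0, μ(170) = -1, μ(171) = 0, μ(172) = 0, μ(173) = -1, μ(174) = -1, μ(175) = 0, μ(176) = 0, μ(177) = 1, μ(178) = 1. Summing all 178 values: -2. (Mertens function M(x) = Σ_{n ≤ x} μ(n); on average M(x) should be small (PNT ⟺ M(x) = o(x)).)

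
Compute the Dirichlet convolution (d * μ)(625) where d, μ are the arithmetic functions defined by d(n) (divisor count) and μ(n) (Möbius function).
(d * μ)(625) = 1

Divisors of 625: [1, 5, 25, 125, 625]. For each d | 625:
  d = 1: d(1) · μ(625/1) = 1 · 0 = 0
  d = 5: d(5) · μ(625/5) = 2 · 0 = 0
  d = 25: d(25) · μ(625/25) = 3 · 0 = 0
  d = 125: d(125) · μ(625/125) = 4 · -1 = -4
  d = 625: d(625) · μ(625/625) = 5 · 1 = 5
Summing: (d * μ)(625) = 0 + 0 + 0 + -4 + 5 = 1.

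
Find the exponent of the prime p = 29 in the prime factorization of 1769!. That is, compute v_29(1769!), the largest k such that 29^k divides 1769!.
v_29(1769!) = 63

Legendre's formula: v_p(n!) = Σ_{k ≥ 1} ⌊n / p^k⌋. For p = 29, n = 1769, the terms are:
  ⌊1769/29^1⌋ = ⌊1769/29⌋ = 61
  ⌊1769/29^2⌋ = ⌊1769/841⌋ = 2
(the next term ⌊1769/29^3⌋ = 0, terminating the sum). Summing: v_29(1769!) = 61 + 2 = 63.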